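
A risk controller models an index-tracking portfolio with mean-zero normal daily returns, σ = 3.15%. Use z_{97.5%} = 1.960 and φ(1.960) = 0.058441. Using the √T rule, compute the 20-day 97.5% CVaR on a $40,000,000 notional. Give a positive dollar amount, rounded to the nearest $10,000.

$13,170,000

σ_{20d} = 3.15% × √20 = 14.087%.
ES multiplier = φ(z)/(1−α) = 0.058441/0.025 = 2.338.
ES = 14.087% × 2.338 = 32.935%; on $40,000,000: $13,174,000.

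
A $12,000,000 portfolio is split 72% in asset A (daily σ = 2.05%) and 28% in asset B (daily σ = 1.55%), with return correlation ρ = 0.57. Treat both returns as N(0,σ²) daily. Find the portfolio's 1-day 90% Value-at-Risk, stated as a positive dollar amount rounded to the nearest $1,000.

$271,000

σ_p² = 0.72²·2.05² + 0.28²·1.55² + 2·0.57·0.72·0.28·2.05·1.55 = 3.0972 (%²).
σ_p = √3.0972 = 1.760%.
At 90%, z = 1.282.
VaR = 1.282 × 1.760% = 2.256%; on $12,000,000 that is $270,720.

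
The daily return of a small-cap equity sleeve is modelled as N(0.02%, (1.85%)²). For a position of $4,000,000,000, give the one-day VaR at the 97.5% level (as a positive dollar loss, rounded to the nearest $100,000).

At 97.5% one-sided, z = 1.960.
VaR = −μ + z·σ = −(0.02%) + 1.960 × 1.85% = 3.606%.
On $4,000,000,000: 0.03606 × $4,000,000,000 = $144,240,000.

$144,200,000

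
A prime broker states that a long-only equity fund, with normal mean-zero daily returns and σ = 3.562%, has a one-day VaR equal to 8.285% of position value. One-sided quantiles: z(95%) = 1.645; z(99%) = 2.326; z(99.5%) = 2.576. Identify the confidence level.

Implied z = VaR/σ = 8.285 / 3.562 = 2.326.
This matches z(99%) = 2.326.

99%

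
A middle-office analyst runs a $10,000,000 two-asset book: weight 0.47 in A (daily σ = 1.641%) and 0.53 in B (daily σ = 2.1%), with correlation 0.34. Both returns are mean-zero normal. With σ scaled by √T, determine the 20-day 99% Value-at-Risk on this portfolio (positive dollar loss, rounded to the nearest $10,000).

σ_p = √(0.47²·1.641² + 0.53²·2.1² + 2·0.34·0.47·0.53·1.641·2.1) = 1.555%.
σ_{20d} = 1.555% × √20 = 6.954%.
z(99%) = 2.326.
VaR = 2.326 × 6.954% = 16.175%; on $10,000,000 that is $1,617,500.

$1,620,000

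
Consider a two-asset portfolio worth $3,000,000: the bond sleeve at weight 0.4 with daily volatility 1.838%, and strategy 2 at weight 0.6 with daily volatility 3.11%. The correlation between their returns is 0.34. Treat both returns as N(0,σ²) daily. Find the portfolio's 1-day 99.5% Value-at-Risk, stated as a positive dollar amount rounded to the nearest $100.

$172,000

σ_p² = 0.4²·1.838² + 0.6²·3.11² + 2·0.34·0.4·0.6·1.838·3.11 = 4.9554 (%²).
σ_p = √4.9554 = 2.226%.
At 99.5%, z = 2.576.
VaR = 2.576 × 2.226% = 5.734%; on $3,000,000 that is $172,020.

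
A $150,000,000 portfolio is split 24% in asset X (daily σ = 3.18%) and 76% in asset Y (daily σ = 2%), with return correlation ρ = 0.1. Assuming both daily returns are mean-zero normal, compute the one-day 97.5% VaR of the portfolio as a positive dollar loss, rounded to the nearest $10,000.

σ_p² = 0.24²·3.18² + 0.76²·2² + 2·0.1·0.24·0.76·3.18·2 = 3.1249 (%²).
σ_p = √3.1249 = 1.768%.
At 97.5%, z = 1.960.
VaR = 1.960 × 1.768% = 3.465%; on $150,000,000 that is $5,197,500.

$5,200,000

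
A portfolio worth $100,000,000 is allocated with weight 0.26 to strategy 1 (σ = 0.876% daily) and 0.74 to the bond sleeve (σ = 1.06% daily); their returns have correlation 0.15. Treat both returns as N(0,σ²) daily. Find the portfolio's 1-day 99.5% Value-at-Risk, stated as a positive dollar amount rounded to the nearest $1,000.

σ_p² = 0.26²·0.876² + 0.74²·1.06² + 2·0.15·0.26·0.74·0.876·1.06 = 0.7208 (%²).
σ_p = √0.7208 = 0.849%.
At 99.5%, z = 2.576.
VaR = 2.576 × 0.849% = 2.187%; on $100,000,000 that is $2,187,000.

$2,187,000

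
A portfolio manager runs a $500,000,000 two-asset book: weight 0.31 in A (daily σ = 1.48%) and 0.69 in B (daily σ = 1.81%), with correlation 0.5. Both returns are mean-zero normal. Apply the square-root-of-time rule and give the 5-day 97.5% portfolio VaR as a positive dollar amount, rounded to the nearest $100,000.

σ_p = √(0.31²·1.48² + 0.69²·1.81² + 2·0.5·0.31·0.69·1.48·1.81) = 1.531%.
σ_{5d} = 1.531% × √5 = 3.423%.
z(97.5%) = 1.960.
VaR = 1.960 × 3.423% = 6.709%; on $500,000,000 that is $33,545,000.

$33,500,000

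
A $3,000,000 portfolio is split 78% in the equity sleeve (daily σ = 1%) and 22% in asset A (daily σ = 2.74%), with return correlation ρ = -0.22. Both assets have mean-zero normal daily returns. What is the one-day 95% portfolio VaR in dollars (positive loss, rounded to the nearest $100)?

$43,200

σ_p² = 0.78²·1² + 0.22²·2.74² + 2·-0.22·0.78·0.22·1·2.74 = 0.7649 (%²).
σ_p = √0.7649 = 0.875%.
At 95%, z = 1.645.
VaR = 1.645 × 0.875% = 1.439%; on $3,000,000 that is $43,170.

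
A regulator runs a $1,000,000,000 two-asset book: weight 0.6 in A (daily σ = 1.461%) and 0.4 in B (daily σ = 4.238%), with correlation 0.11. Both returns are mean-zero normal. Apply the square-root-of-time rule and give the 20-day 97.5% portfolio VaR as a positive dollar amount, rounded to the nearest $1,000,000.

$175,000,000

σ_p = √(0.6²·1.461² + 0.4²·4.238² + 2·0.11·0.6·0.4·1.461·4.238) = 1.992%.
σ_{20d} = 1.992% × √20 = 8.908%.
z(97.5%) = 1.960.
VaR = 1.960 × 8.908% = 17.460%; on $1,000,000,000 that is $174,600,000.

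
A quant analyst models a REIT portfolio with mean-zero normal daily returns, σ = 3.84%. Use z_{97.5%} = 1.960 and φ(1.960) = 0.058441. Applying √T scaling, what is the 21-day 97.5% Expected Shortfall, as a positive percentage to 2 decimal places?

σ_{21d} = 3.84% × √21 = 17.597%.
ES multiplier = φ(z)/(1−α) = 0.058441/0.025 = 2.338.
ES = 17.597% × 2.338 = 41.142%.

41.14%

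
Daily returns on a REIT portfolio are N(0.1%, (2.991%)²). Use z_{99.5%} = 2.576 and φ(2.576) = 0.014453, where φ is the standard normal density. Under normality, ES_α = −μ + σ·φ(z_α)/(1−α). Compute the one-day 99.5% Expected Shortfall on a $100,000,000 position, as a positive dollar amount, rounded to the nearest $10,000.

$8,550,000

Tail multiplier: φ(z)/(1−α) = 0.014453 / 0.005 = 2.891.
ES = −(0.1%) + 2.991% × 2.891 = 8.547%.
On $100,000,000: 0.08547 × $100,000,000 = $8,547,000.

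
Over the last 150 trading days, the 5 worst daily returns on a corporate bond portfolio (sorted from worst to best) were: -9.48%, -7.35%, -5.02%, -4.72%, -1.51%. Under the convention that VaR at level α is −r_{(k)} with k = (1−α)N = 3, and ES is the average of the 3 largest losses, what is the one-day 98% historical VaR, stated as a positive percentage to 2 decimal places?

k = 3; the 3rd lowest return is -5.02%, so VaR = 5.02%.

5.02%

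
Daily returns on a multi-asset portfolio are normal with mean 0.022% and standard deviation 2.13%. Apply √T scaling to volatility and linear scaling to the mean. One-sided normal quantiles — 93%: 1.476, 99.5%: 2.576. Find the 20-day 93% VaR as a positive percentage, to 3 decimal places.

13.620%

σ_{20d} = 2.13% × √20 = 9.526%; μ_{20d} = 20 × 0.022% = 0.440%.
VaR = −(0.440%) + 1.476 × 9.526% = 13.620%.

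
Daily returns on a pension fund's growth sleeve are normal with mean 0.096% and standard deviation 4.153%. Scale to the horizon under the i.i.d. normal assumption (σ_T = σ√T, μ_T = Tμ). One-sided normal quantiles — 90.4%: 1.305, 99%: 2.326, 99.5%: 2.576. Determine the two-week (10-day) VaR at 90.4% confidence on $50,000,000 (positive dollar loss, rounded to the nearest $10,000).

$8,090,000

σ_{10d} = 4.153% × √10 = 13.133%; μ_{10d} = 10 × 0.096% = 0.960%.
VaR = −(0.960%) + 1.305 × 13.133% = 16.179%.
On $50,000,000: 0.16179 × $50,000,000 = $8,089,500.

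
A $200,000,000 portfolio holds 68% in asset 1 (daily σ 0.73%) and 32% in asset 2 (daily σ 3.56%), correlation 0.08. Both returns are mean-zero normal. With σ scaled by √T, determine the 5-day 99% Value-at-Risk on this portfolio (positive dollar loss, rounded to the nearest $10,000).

σ_p = √(0.68²·0.73² + 0.32²·3.56² + 2·0.08·0.68·0.32·0.73·3.56) = 1.279%.
σ_{5d} = 1.279% × √5 = 2.860%.
z(99%) = 2.326.
VaR = 2.326 × 2.860% = 6.652%; on $200,000,000 that is $13,304,000.

$13,300,000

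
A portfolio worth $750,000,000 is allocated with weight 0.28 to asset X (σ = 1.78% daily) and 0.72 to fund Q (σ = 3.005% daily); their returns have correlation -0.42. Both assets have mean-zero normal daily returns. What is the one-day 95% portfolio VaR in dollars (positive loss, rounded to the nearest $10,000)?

σ_p² = 0.28²·1.78² + 0.72²·3.005² + 2·-0.42·0.28·0.72·1.78·3.005 = 4.0238 (%²).
σ_p = √4.0238 = 2.006%.
At 95%, z = 1.645.
VaR = 1.645 × 2.006% = 3.300%; on $750,000,000 that is $24,750,000.

$24,750,000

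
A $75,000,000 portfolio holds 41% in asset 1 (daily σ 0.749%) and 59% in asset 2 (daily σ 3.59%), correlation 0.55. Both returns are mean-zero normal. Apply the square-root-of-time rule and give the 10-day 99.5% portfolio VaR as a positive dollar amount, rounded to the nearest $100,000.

σ_p = √(0.41²·0.749² + 0.59²·3.59² + 2·0.55·0.41·0.59·0.749·3.59) = 2.301%.
σ_{10d} = 2.301% × √10 = 7.276%.
z(99.5%) = 2.576.
VaR = 2.576 × 7.276% = 18.743%; on $75,000,000 that is $14,057,250.

$14,100,000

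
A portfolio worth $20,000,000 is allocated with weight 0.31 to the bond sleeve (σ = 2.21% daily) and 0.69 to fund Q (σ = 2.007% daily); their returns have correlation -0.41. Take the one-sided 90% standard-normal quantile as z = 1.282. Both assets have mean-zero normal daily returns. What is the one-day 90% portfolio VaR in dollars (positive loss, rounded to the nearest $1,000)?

$325,000

σ_p² = 0.31²·2.21² + 0.69²·2.007² + 2·-0.41·0.31·0.69·2.21·2.007 = 1.6091 (%²).
σ_p = √1.6091 = 1.269%.
VaR = 1.282 × 1.269% = 1.627%; on $20,000,000 that is $325,400.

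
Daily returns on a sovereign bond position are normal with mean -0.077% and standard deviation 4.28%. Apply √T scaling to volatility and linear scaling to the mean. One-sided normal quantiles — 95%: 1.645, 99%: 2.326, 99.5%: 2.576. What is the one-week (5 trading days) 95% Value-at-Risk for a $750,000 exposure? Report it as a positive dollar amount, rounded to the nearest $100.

$121,000

σ_{5d} = 4.28% × √5 = 9.570%; μ_{5d} = 5 × -0.077% = -0.385%.
VaR = −(-0.385%) + 1.645 × 9.570% = 16.128%.
On $750,000: 0.16128 × $750,000 = $120,960.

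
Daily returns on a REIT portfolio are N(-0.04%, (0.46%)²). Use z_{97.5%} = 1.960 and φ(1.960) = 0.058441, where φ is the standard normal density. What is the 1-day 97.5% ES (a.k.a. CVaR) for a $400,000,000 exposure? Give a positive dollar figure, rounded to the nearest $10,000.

$4,460,000

Tail multiplier: φ(z)/(1−α) = 0.058441 / 0.025 = 2.338.
ES = −(-0.04%) + 0.46% × 2.338 = 1.115%.
On $400,000,000: 0.01115 × $400,000,000 = $4,460,000.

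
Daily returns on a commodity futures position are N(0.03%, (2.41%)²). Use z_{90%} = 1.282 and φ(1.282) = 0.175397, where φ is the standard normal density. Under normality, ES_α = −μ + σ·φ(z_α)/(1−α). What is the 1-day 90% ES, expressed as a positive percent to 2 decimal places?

4.20%

Tail multiplier: φ(z)/(1−α) = 0.175397 / 0.1 = 1.754.
ES = −(0.03%) + 2.41% × 1.754 = 4.197%.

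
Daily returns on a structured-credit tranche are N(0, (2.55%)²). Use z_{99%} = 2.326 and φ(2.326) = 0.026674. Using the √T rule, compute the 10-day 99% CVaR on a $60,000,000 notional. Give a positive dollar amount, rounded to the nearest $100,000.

σ_{10d} = 2.55% × √10 = 8.064%.
ES multiplier = φ(z)/(1−α) = 0.026674/0.01 = 2.667.
ES = 8.064% × 2.667 = 21.507%; on $60,000,000: $12,904,200.

$12,900,000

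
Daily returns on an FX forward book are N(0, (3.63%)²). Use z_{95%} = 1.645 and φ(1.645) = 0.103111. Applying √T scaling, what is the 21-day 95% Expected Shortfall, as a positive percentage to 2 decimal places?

σ_{21d} = 3.63% × √21 = 16.635%.
ES multiplier = φ(z)/(1−α) = 0.103111/0.05 = 2.062.
ES = 16.635% × 2.062 = 34.301%.

34.30%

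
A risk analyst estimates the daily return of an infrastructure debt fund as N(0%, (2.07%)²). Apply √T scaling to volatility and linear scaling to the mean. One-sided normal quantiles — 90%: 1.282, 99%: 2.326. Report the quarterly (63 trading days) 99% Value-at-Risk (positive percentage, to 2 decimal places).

σ_{63d} = 2.07% × √63 = 16.430%.
VaR = 2.326 × 16.430% = 38.216%.

38.22%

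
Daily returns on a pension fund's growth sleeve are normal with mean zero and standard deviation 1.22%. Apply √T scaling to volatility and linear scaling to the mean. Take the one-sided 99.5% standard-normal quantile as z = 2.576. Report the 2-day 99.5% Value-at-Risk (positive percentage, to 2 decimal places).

σ_{2d} = 1.22% × √2 = 1.725%.
VaR = 2.576 × 1.725% = 4.444%.

4.44%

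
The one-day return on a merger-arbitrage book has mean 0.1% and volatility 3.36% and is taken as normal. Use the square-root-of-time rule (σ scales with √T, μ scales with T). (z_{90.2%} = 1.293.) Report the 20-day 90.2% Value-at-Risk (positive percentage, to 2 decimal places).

17.43%

σ_{20d} = 3.36% × √20 = 15.026%; μ_{20d} = 20 × 0.1% = 2.000%.
VaR = −(2.000%) + 1.293 × 15.026% = 17.429%.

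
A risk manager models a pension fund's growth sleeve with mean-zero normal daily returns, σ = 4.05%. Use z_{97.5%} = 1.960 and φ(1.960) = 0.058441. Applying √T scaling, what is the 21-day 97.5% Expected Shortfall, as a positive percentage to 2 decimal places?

σ_{21d} = 4.05% × √21 = 18.559%.
ES multiplier = φ(z)/(1−α) = 0.058441/0.025 = 2.338.
ES = 18.559% × 2.338 = 43.391%.

43.39%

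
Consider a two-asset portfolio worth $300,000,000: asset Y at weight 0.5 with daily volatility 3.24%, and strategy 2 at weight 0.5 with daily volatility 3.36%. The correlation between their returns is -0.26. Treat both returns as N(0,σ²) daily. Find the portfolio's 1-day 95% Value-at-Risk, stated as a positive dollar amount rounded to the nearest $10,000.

$9,910,000

σ_p² = 0.5²·3.24² + 0.5²·3.36² + 2·-0.26·0.5·0.5·3.24·3.36 = 4.0316 (%²).
σ_p = √4.0316 = 2.008%.
At 95%, z = 1.645.
VaR = 1.645 × 2.008% = 3.303%; on $300,000,000 that is $9,909,000.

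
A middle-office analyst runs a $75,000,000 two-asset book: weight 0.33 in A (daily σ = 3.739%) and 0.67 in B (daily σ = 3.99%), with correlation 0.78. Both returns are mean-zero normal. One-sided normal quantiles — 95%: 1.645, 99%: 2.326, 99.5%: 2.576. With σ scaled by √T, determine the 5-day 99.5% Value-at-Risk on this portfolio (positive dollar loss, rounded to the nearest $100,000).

$16,100,000

σ_p = √(0.33²·3.739² + 0.67²·3.99² + 2·0.78·0.33·0.67·3.739·3.99) = 3.717%.
σ_{5d} = 3.717% × √5 = 8.311%.
VaR = 2.576 × 8.311% = 21.409%; on $75,000,000 that is $16,056,750.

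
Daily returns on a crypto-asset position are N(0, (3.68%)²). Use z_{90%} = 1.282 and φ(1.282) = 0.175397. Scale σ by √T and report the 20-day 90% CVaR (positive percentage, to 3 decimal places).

28.866%

σ_{20d} = 3.68% × √20 = 16.457%.
ES multiplier = φ(z)/(1−α) = 0.175397/0.1 = 1.754.
ES = 16.457% × 1.754 = 28.866%.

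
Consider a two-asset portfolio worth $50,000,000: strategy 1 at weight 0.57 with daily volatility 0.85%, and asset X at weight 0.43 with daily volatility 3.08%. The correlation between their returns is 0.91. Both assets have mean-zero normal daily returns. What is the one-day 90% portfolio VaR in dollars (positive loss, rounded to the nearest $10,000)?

$1,140,000

σ_p² = 0.57²·0.85² + 0.43²·3.08² + 2·0.91·0.57·0.43·0.85·3.08 = 3.1566 (%²).
σ_p = √3.1566 = 1.777%.
At 90%, z = 1.282.
VaR = 1.282 × 1.777% = 2.278%; on $50,000,000 that is $1,139,000.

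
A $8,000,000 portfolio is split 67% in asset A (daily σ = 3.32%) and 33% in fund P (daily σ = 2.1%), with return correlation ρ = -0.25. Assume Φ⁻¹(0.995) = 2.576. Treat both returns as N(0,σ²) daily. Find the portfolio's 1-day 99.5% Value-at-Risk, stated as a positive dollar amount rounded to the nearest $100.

σ_p² = 0.67²·3.32² + 0.33²·2.1² + 2·-0.25·0.67·0.33·3.32·2.1 = 4.6574 (%²).
σ_p = √4.6574 = 2.158%.
VaR = 2.576 × 2.158% = 5.559%; on $8,000,000 that is $444,720.

$444,700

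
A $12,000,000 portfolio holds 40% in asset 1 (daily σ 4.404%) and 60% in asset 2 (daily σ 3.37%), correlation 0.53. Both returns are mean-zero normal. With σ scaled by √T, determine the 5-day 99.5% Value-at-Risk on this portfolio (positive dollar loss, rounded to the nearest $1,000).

σ_p = √(0.4²·4.404² + 0.6²·3.37² + 2·0.53·0.4·0.6·4.404·3.37) = 3.312%.
σ_{5d} = 3.312% × √5 = 7.406%.
z(99.5%) = 2.576.
VaR = 2.576 × 7.406% = 19.078%; on $12,000,000 that is $2,289,360.

$2,289,000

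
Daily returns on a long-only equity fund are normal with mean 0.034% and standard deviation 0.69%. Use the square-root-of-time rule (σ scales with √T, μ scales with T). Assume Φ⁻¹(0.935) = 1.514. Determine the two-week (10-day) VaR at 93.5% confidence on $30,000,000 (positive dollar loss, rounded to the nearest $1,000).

$889,000

σ_{10d} = 0.69% × √10 = 2.182%; μ_{10d} = 10 × 0.034% = 0.340%.
VaR = −(0.340%) + 1.514 × 2.182% = 2.964%.
On $30,000,000: 0.02964 × $30,000,000 = $889,200.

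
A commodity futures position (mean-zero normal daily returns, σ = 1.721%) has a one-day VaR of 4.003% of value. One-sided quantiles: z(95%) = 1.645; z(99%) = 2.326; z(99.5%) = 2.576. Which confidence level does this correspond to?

Implied z = VaR/σ = 4.003 / 1.721 = 2.326.
This matches z(99%) = 2.326.

99%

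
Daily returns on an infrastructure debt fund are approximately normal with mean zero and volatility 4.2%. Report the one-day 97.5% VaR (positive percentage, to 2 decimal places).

At 97.5% one-sided, z = 1.960.
VaR = z·σ = 1.960 × 4.2% = 8.232%.

8.23%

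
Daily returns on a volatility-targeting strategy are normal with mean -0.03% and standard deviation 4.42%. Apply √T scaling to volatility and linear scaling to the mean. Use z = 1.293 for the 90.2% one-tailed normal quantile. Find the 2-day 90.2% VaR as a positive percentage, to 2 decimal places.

8.14%

σ_{2d} = 4.42% × √2 = 6.251%; μ_{2d} = 2 × -0.03% = -0.060%.
VaR = −(-0.060%) + 1.293 × 6.251% = 8.143%.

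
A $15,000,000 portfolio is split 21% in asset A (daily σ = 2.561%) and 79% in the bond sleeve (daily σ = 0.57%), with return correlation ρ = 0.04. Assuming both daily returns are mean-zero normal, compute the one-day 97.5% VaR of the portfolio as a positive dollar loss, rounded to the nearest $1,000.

σ_p² = 0.21²·2.561² + 0.79²·0.57² + 2·0.04·0.21·0.79·2.561·0.57 = 0.5114 (%²).
σ_p = √0.5114 = 0.715%.
At 97.5%, z = 1.960.
VaR = 1.960 × 0.715% = 1.401%; on $15,000,000 that is $210,150.

$210,000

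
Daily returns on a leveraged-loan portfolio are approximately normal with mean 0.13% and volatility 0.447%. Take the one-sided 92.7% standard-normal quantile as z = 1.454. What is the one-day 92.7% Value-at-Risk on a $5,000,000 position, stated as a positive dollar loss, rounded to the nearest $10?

$26,000

VaR = −μ + z·σ = −(0.13%) + 1.454 × 0.447% = 0.520%.
On $5,000,000: 0.00520 × $5,000,000 = $26,000.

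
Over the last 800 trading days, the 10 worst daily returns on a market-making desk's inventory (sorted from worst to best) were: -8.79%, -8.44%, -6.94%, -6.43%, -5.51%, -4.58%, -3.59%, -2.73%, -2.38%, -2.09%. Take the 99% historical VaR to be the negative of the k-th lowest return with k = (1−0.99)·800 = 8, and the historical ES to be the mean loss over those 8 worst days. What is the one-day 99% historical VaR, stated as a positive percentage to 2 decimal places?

k = 8; the 8th lowest return is -2.73%, so VaR = 2.73%.

2.73%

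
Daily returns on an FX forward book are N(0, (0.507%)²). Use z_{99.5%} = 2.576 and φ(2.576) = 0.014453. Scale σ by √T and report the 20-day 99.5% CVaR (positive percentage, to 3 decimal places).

σ_{20d} = 0.507% × √20 = 2.267%.
ES multiplier = φ(z)/(1−α) = 0.014453/0.005 = 2.891.
ES = 2.267% × 2.891 = 6.554%.

6.554%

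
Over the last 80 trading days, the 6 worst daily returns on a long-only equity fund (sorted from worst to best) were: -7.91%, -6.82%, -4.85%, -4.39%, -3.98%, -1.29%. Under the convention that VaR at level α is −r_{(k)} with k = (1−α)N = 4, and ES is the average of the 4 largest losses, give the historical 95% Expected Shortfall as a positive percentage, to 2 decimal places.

The 4 worst returns sum to -23.97%.
ES = −(-23.97%) / 4 = 5.9925% ≈ 5.99%.

5.99%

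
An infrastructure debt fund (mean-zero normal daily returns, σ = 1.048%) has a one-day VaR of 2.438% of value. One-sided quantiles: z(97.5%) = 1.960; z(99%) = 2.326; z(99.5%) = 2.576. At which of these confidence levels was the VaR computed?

99%

Implied z = VaR/σ = 2.438 / 1.048 = 2.326.
This matches z(99%) = 2.326.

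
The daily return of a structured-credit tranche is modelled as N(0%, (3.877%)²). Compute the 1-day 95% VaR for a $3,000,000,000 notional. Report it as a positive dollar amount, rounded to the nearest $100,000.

$191,300,000

At 95% one-sided, z = 1.645.
VaR = z·σ = 1.645 × 3.877% = 6.378%.
On $3,000,000,000: 0.06378 × $3,000,000,000 = $191,340,000.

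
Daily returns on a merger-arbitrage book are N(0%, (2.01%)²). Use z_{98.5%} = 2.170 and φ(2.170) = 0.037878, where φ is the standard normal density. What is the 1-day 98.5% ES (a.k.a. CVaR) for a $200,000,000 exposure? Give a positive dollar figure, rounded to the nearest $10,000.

$10,150,000

Tail multiplier: φ(z)/(1−α) = 0.037878 / 0.015 = 2.525.
ES = 2.01% × 2.525 = 5.075%.
On $200,000,000: 0.05075 × $200,000,000 = $10,150,000.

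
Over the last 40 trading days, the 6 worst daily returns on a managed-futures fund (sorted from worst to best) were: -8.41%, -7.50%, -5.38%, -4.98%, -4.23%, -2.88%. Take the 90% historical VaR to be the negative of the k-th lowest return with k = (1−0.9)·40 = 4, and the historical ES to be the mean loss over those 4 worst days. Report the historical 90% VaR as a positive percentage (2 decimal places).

4.98%

k = 4; the 4th lowest return is -4.98%, so VaR = 4.98%.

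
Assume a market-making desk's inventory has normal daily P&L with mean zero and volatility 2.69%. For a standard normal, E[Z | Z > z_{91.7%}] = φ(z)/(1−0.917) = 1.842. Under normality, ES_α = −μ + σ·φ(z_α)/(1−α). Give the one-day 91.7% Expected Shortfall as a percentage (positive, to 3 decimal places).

4.955%

ES = 2.69% × 1.842 = 4.955%.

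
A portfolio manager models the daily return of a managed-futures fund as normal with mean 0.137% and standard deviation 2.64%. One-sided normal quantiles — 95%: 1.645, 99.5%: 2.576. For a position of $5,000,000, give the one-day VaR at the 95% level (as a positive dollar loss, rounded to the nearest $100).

VaR = −μ + z·σ = −(0.137%) + 1.645 × 2.64% = 4.206%.
On $5,000,000: 0.04206 × $5,000,000 = $210,300.

$210,300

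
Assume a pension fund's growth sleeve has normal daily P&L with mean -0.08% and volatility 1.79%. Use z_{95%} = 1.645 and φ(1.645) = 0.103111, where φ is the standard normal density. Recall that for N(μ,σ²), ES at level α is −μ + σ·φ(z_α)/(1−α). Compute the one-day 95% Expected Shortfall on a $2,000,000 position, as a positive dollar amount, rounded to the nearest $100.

$75,400

Tail multiplier: φ(z)/(1−α) = 0.103111 / 0.05 = 2.062.
ES = −(-0.08%) + 1.79% × 2.062 = 3.771%.
On $2,000,000: 0.03771 × $2,000,000 = $75,420.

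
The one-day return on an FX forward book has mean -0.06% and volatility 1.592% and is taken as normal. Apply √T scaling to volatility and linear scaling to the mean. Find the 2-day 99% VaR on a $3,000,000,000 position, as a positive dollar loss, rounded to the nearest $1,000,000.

At 99%, z = 2.326.
σ_{2d} = 1.592% × √2 = 2.251%; μ_{2d} = 2 × -0.06% = -0.120%.
VaR = −(-0.120%) + 2.326 × 2.251% = 5.356%.
On $3,000,000,000: 0.05356 × $3,000,000,000 = $160,680,000.

$161,000,000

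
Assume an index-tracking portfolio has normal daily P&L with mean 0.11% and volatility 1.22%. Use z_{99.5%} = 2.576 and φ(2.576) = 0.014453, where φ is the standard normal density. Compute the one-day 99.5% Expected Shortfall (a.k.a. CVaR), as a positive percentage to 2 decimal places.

Tail multiplier: φ(z)/(1−α) = 0.014453 / 0.005 = 2.891.
ES = −(0.11%) + 1.22% × 2.891 = 3.417%.

3.42%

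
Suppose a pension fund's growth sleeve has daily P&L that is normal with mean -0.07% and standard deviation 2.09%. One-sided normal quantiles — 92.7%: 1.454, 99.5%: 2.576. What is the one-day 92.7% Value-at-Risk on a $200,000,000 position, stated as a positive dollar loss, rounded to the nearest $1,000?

$6,218,000

VaR = −μ + z·σ = −(-0.07%) + 1.454 × 2.09% = 3.109%.
On $200,000,000: 0.03109 × $200,000,000 = $6,218,000.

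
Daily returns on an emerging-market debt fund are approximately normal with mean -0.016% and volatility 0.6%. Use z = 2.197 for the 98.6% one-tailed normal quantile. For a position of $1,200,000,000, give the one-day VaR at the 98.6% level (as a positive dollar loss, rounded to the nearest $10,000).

VaR = −μ + z·σ = −(-0.016%) + 2.197 × 0.6% = 1.334%.
On $1,200,000,000: 0.01334 × $1,200,000,000 = $16,008,000.

$16,010,000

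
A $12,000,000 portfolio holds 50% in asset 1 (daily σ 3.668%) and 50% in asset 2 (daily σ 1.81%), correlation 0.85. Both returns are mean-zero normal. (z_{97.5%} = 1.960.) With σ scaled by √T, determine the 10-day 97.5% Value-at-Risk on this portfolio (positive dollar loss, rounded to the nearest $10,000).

$1,970,000

σ_p = √(0.5²·3.668² + 0.5²·1.81² + 2·0.85·0.5·0.5·3.668·1.81) = 2.647%.
σ_{10d} = 2.647% × √10 = 8.371%.
VaR = 1.960 × 8.371% = 16.407%; on $12,000,000 that is $1,968,840.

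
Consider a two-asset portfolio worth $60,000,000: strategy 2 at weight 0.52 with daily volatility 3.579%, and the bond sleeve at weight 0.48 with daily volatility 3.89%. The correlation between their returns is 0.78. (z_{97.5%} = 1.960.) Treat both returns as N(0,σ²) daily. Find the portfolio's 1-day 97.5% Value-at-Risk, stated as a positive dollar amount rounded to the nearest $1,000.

σ_p² = 0.52²·3.579² + 0.48²·3.89² + 2·0.78·0.52·0.48·3.579·3.89 = 12.3711 (%²).
σ_p = √12.3711 = 3.517%.
VaR = 1.960 × 3.517% = 6.893%; on $60,000,000 that is $4,135,800.

$4,136,000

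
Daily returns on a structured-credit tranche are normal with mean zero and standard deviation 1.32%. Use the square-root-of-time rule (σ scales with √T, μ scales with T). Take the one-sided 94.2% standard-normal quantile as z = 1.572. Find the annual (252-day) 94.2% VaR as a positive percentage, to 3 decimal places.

32.940%

σ_{252d} = 1.32% × √252 = 20.954%.
VaR = 1.572 × 20.954% = 32.940%.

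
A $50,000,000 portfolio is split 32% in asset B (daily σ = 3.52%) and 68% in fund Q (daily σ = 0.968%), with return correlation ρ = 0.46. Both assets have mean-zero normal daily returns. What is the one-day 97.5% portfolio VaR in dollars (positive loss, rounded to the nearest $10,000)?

$1,510,000

σ_p² = 0.32²·3.52² + 0.68²·0.968² + 2·0.46·0.32·0.68·3.52·0.968 = 2.3842 (%²).
σ_p = √2.3842 = 1.544%.
At 97.5%, z = 1.960.
VaR = 1.960 × 1.544% = 3.026%; on $50,000,000 that is $1,513,000.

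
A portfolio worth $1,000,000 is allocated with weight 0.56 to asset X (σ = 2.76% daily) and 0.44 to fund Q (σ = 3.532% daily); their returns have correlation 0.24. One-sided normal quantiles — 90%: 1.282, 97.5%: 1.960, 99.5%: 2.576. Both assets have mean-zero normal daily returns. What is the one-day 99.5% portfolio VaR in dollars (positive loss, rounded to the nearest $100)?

σ_p² = 0.56²·2.76² + 0.44²·3.532² + 2·0.24·0.56·0.44·2.76·3.532 = 5.9570 (%²).
σ_p = √5.9570 = 2.441%.
VaR = 2.576 × 2.441% = 6.288%; on $1,000,000 that is $62,880.

$62,900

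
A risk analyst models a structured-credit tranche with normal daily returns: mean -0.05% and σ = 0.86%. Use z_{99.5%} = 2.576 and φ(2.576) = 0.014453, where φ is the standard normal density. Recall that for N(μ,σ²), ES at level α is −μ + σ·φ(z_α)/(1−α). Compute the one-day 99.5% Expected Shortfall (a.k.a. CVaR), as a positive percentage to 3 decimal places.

Tail multiplier: φ(z)/(1−α) = 0.014453 / 0.005 = 2.891.
ES = −(-0.05%) + 0.86% × 2.891 = 2.536%.

2.536%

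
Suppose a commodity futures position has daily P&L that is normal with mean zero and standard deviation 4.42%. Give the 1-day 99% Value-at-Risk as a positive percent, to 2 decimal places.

10.28%

At 99% one-sided, z = 2.326.
VaR = z·σ = 2.326 × 4.42% = 10.281%.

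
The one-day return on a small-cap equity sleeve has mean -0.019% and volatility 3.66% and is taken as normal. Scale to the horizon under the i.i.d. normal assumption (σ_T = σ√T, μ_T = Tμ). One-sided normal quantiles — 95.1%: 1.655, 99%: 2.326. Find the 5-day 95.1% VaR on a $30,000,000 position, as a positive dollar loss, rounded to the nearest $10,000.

$4,090,000

σ_{5d} = 3.66% × √5 = 8.184%; μ_{5d} = 5 × -0.019% = -0.095%.
VaR = −(-0.095%) + 1.655 × 8.184% = 13.640%.
On $30,000,000: 0.13640 × $30,000,000 = $4,092,000.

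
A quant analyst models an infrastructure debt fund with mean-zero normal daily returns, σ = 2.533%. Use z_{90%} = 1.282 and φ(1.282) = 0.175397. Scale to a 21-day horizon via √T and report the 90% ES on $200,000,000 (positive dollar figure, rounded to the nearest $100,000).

σ_{21d} = 2.533% × √21 = 11.608%.
ES multiplier = φ(z)/(1−α) = 0.175397/0.1 = 1.754.
ES = 11.608% × 1.754 = 20.360%; on $200,000,000: $40,720,000.

$40,700,000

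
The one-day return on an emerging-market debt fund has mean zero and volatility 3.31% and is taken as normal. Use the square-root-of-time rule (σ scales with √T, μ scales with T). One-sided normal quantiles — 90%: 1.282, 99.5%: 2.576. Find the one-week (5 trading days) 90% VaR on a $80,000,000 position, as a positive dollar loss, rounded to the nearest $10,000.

$7,590,000

σ_{5d} = 3.31% × √5 = 7.401%.
VaR = 1.282 × 7.401% = 9.488%.
On $80,000,000: 0.09488 × $80,000,000 = $7,590,400.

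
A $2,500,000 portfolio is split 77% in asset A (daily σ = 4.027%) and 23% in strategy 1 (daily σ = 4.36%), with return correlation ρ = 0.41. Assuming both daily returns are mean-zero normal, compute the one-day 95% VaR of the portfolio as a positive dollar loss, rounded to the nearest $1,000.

σ_p² = 0.77²·4.027² + 0.23²·4.36² + 2·0.41·0.77·0.23·4.027·4.36 = 13.1703 (%²).
σ_p = √13.1703 = 3.629%.
At 95%, z = 1.645.
VaR = 1.645 × 3.629% = 5.970%; on $2,500,000 that is $149,250.

$149,000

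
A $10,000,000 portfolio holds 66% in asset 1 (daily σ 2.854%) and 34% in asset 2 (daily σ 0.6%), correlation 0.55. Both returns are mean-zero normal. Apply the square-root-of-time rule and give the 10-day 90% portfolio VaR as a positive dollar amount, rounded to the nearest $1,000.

$812,000

σ_p = √(0.66²·2.854² + 0.34²·0.6² + 2·0.55·0.66·0.34·2.854·0.6) = 2.003%.
σ_{10d} = 2.003% × √10 = 6.334%.
z(90%) = 1.282.
VaR = 1.282 × 6.334% = 8.120%; on $10,000,000 that is $812,000.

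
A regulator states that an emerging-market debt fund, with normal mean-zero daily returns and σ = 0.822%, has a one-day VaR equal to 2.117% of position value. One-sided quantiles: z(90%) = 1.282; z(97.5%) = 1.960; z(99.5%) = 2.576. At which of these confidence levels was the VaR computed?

99.5%

Implied z = VaR/σ = 2.117 / 0.822 = 2.575.
This matches z(99.5%) = 2.576.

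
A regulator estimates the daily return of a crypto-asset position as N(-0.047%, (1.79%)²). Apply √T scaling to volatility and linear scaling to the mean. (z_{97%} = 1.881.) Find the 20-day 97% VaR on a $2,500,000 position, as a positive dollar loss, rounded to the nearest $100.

$399,900

σ_{20d} = 1.79% × √20 = 8.005%; μ_{20d} = 20 × -0.047% = -0.940%.
VaR = −(-0.940%) + 1.881 × 8.005% = 15.997%.
On $2,500,000: 0.15997 × $2,500,000 = $399,925.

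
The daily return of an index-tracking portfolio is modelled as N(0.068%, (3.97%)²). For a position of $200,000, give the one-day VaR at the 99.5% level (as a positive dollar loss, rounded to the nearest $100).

At 99.5% one-sided, z = 2.576.
VaR = −μ + z·σ = −(0.068%) + 2.576 × 3.97% = 10.159%.
On $200,000: 0.10159 × $200,000 = $20,318.

$20,300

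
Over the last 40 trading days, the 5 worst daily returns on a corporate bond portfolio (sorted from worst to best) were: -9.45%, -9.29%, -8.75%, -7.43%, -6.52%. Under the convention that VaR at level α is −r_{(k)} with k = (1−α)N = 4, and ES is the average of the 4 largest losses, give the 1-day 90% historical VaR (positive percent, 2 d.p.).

7.43%

k = 4; the 4th lowest return is -7.43%, so VaR = 7.43%.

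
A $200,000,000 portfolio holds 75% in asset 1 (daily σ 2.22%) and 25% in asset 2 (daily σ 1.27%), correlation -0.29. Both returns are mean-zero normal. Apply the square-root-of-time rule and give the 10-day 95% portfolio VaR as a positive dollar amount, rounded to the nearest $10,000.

$16,670,000

σ_p = √(0.75²·2.22² + 0.25²·1.27² + 2·-0.29·0.75·0.25·2.22·1.27) = 1.602%.
σ_{10d} = 1.602% × √10 = 5.066%.
z(95%) = 1.645.
VaR = 1.645 × 5.066% = 8.334%; on $200,000,000 that is $16,668,000.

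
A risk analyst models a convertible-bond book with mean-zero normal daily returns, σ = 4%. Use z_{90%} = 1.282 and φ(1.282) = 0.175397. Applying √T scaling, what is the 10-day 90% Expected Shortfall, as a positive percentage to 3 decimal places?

σ_{10d} = 4% × √10 = 12.649%.
ES multiplier = φ(z)/(1−α) = 0.175397/0.1 = 1.754.
ES = 12.649% × 1.754 = 22.186%.

22.186%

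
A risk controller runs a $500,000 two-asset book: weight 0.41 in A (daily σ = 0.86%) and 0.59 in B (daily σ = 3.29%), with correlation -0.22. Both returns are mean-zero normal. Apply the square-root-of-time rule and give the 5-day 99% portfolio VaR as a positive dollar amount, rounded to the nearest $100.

$49,300

σ_p = √(0.41²·0.86² + 0.59²·3.29² + 2·-0.22·0.41·0.59·0.86·3.29) = 1.895%.
σ_{5d} = 1.895% × √5 = 4.237%.
z(99%) = 2.326.
VaR = 2.326 × 4.237% = 9.855%; on $500,000 that is $49,275.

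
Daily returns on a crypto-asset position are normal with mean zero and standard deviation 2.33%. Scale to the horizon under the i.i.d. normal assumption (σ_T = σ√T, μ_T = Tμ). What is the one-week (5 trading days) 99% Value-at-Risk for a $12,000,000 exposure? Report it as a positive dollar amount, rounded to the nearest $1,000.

$1,454,000

At 99%, z = 2.326.
σ_{5d} = 2.33% × √5 = 5.210%.
VaR = 2.326 × 5.210% = 12.118%.
On $12,000,000: 0.12118 × $12,000,000 = $1,454,160.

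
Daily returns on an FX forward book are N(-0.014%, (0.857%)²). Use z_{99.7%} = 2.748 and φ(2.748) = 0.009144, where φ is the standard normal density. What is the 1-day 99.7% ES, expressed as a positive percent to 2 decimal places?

2.63%

Tail multiplier: φ(z)/(1−α) = 0.009144 / 0.003 = 3.048.
ES = −(-0.014%) + 0.857% × 3.048 = 2.626%.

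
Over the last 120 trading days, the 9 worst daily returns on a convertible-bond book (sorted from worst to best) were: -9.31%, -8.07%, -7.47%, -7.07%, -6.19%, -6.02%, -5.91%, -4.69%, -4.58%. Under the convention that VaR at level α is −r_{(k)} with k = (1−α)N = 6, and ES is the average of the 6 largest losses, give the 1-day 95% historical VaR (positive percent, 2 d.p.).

k = 6; the 6th lowest return is -6.02%, so VaR = 6.02%.

6.02%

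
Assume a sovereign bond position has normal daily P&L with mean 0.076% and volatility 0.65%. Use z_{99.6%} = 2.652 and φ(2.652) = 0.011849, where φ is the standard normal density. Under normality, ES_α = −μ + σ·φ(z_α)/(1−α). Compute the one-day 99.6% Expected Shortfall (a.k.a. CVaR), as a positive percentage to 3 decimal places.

1.849%

Tail multiplier: φ(z)/(1−α) = 0.011849 / 0.004 = 2.962.
ES = −(0.076%) + 0.65% × 2.962 = 1.849%.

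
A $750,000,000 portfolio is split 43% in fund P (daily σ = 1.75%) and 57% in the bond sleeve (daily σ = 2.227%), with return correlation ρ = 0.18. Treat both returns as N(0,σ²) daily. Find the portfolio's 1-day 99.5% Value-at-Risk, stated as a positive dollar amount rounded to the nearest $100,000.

$30,700,000

σ_p² = 0.43²·1.75² + 0.57²·2.227² + 2·0.18·0.43·0.57·1.75·2.227 = 2.5215 (%²).
σ_p = √2.5215 = 1.588%.
At 99.5%, z = 2.576.
VaR = 2.576 × 1.588% = 4.091%; on $750,000,000 that is $30,682,500.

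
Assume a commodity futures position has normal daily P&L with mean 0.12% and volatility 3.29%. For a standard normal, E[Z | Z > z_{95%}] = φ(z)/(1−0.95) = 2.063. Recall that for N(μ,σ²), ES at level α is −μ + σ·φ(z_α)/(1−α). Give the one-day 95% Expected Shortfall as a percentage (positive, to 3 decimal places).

6.667%

ES = −(0.12%) + 3.29% × 2.063 = 6.667%.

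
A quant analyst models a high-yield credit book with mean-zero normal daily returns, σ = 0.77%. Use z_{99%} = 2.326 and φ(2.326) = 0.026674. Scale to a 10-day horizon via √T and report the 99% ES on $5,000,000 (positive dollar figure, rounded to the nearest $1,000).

σ_{10d} = 0.77% × √10 = 2.435%.
ES multiplier = φ(z)/(1−α) = 0.026674/0.01 = 2.667.
ES = 2.435% × 2.667 = 6.494%; on $5,000,000: $324,700.

$325,000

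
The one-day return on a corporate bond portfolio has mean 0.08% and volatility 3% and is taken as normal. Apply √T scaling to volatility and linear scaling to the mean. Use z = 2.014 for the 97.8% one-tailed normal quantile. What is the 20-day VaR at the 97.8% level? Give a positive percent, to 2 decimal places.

σ_{20d} = 3% × √20 = 13.416%; μ_{20d} = 20 × 0.08% = 1.600%.
VaR = −(1.600%) + 2.014 × 13.416% = 25.420%.

25.42%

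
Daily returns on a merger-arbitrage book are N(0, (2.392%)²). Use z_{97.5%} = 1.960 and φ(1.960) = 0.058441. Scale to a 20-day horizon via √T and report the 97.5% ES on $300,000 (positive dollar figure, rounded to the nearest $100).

$75,000

σ_{20d} = 2.392% × √20 = 10.697%.
ES multiplier = φ(z)/(1−α) = 0.058441/0.025 = 2.338.
ES = 10.697% × 2.338 = 25.010%; on $300,000: $75,030.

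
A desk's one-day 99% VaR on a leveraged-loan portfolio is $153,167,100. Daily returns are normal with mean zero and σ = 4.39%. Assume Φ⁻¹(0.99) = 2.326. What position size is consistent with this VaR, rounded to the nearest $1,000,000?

VaR as a fraction of value: z·σ = 2.326 × 4.39% = 10.2111%.
Position = $153,167,100 / 0.102111 = $1,500,000,000.

$1,500,000,000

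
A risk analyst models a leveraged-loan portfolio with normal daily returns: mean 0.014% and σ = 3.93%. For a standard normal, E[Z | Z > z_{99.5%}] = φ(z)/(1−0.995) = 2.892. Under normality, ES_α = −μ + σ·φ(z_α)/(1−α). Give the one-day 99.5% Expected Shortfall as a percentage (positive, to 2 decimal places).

ES = −(0.014%) + 3.93% × 2.892 = 11.352%.

11.35%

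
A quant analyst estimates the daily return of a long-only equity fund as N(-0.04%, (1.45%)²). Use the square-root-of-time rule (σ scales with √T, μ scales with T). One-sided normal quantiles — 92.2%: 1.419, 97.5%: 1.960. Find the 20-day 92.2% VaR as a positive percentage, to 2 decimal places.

σ_{20d} = 1.45% × √20 = 6.485%; μ_{20d} = 20 × -0.04% = -0.800%.
VaR = −(-0.800%) + 1.419 × 6.485% = 10.002%.

10.00%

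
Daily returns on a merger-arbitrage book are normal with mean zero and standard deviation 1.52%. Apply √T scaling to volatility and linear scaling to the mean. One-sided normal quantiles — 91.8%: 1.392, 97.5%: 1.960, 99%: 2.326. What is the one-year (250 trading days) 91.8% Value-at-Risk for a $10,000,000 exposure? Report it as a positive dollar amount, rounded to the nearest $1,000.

σ_{250d} = 1.52% × √250 = 24.033%.
VaR = 1.392 × 24.033% = 33.454%.
On $10,000,000: 0.33454 × $10,000,000 = $3,345,400.

$3,345,000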